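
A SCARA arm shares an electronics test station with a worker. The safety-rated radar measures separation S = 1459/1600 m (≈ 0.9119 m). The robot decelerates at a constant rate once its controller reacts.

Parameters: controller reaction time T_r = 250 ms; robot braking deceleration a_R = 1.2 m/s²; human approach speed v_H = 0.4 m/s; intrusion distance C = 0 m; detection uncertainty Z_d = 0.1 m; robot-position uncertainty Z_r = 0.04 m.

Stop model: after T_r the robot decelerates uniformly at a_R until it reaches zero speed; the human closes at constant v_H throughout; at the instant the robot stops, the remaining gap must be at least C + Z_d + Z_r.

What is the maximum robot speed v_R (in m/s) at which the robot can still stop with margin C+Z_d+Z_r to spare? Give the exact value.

at the boundary: (5/12)·v² + (7/12)·v + (-43/64) = 0
  disc = (7/12)² − 4·(5/12)·(-43/64) = 841/576 ; √disc = 29/24
  v_R = (−(7/12) + 29/24) / (2·(5/12)) = 3/4 m/s
check:
T_s = v_R/a_R = (3/4)/(6/5) = 0.6250 s
robot covers v_R·T_r = 0.7500·0.2500 = 0.1875 m before braking
robot under decel: 0.7500²/(2·1.2000) = 0.2344 m
human closes 0.4000·0.8750 = 0.3500 m
residual clearance needed = 0.0000+0.1000+0.0400 = 0.1400 m
sum ≈ 0.1875+0.2344+0.3500+0.1400 ≈ 0.9119 m = S ✓

v_R_max = 3/4 m/s = 0.7500 m/s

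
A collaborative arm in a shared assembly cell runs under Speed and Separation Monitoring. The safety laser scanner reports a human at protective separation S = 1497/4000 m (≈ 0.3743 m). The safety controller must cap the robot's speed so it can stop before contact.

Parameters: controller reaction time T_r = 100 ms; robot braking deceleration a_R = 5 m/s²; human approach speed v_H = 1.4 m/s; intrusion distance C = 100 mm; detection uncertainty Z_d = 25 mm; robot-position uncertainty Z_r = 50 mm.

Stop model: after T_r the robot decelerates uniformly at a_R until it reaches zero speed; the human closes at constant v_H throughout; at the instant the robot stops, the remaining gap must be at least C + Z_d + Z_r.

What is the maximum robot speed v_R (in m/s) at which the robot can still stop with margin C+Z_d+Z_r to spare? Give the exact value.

v_R_max = 3/20 m/s = 0.1500 m/s

at the boundary: (1/10)·v² + (19/50)·v + (-237/4000) = 0
  disc = (19/50)² − 4·(1/10)·(-237/4000) = 1681/10000 ; √disc = 41/100
  v_R = (−(19/50) + 41/100) / (2·(1/10)) = 3/20 m/s
check:
stop time T_s = (3/20)/5 = 0.0300 s
reaction-phase robot travel = 0.1500·0.1000 = 0.0150 m
robot under decel: 0.1500²/(2·5.0000) = 0.0022 m
human closes 1.4000·0.1300 = 0.1820 m
residual clearance needed = 0.1000+0.0250+0.0500 = 0.1750 m
sum ≈ 0.0150+0.0022+0.1820+0.1750 ≈ 0.3743 m = S ✓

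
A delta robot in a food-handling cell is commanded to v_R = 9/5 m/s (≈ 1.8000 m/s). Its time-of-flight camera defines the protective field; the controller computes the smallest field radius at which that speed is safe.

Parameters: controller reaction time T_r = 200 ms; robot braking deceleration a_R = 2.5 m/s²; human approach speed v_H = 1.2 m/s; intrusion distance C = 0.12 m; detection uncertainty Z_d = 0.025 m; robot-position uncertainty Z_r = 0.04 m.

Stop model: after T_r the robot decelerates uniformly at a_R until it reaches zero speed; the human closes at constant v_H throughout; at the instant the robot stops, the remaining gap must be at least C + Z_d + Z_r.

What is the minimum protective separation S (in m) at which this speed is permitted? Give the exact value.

braking lasts T_s = (9/5)/(5/2) = 0.7200 s
robot in T_r: 1.8000·0.2000 = 0.3600 m
robot covers 1.8000·0.7200 − ½·2.5000·0.7200² = 0.6480 m while stopping
human closes 1.2000·0.9200 = 1.1040 m
margins: 0.1200+0.0250+0.0400 = 0.1850 m
S_min ≈ 0.3600+0.6480+1.1040+0.1850  ⇒  S_min = 2297/1000 m

S_min = 2297/1000 m = 2.2970 m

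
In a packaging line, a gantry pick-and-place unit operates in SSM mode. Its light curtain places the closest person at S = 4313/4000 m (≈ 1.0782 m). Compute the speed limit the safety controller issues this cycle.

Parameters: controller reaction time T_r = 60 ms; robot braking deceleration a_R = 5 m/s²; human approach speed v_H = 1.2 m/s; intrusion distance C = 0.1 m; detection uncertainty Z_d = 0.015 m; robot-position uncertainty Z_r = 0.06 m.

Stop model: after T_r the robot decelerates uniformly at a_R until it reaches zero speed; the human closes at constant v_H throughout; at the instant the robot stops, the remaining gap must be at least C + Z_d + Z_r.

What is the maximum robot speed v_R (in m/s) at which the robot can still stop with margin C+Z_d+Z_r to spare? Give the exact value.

collect terms ⇒ (1/10)·v_R² + (3/10)·v_R + (-133/160) = 0
  disc = (3/10)² − 4·(1/10)·(-133/160) = 169/400 ; √disc = 13/20
  v_R = (−(3/10) + 13/20) / (2·(1/10)) = 7/4 m/s
check:
T_s = v_R/a_R = (7/4)/5 = 0.3500 s
robot in T_r: 1.7500·0.0600 = 0.1050 m
robot covers 1.7500·0.3500 − ½·5.0000·0.3500² = 0.3063 m while stopping
human closes 1.2000·0.4100 = 0.4920 m
margins: 0.1000+0.0150+0.0600 = 0.1750 m
sum ≈ 0.1050+0.3063+0.4920+0.1750 ≈ 1.0782 m = S ✓

v_R_max = 7/4 m/s = 1.7500 m/s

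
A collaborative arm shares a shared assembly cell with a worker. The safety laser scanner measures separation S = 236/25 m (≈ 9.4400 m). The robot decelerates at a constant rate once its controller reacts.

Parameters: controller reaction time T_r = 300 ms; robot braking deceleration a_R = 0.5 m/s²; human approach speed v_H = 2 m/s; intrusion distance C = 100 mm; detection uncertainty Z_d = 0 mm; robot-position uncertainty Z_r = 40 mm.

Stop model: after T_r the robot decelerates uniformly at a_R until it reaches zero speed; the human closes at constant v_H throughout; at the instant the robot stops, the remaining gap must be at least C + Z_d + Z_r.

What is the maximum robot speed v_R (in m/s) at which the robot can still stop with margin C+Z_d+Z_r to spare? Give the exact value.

v_R_max = 3/2 m/s = 1.5000 m/s

at the boundary: (1)·v² + (43/10)·v + (-87/10) = 0
  disc = (43/10)² − 4·(1)·(-87/10) = 5329/100 ; √disc = 73/10
  v_R = (−(43/10) + 73/10) / (2·(1)) = 3/2 m/s
check:
stop time T_s = (3/2)/(1/2) = 3.0000 s
robot in T_r: 1.5000·0.3000 = 0.4500 m
robot under decel: 1.5000²/(2·0.5000) = 2.2500 m
human over T_r+T_s: 2.0000·(0.3000+3.0000) = 6.6000 m
residual clearance needed = 0.1000+0.0000+0.0400 = 0.1400 m
sum ≈ 0.4500+2.2500+6.6000+0.1400 ≈ 9.4400 m = S ✓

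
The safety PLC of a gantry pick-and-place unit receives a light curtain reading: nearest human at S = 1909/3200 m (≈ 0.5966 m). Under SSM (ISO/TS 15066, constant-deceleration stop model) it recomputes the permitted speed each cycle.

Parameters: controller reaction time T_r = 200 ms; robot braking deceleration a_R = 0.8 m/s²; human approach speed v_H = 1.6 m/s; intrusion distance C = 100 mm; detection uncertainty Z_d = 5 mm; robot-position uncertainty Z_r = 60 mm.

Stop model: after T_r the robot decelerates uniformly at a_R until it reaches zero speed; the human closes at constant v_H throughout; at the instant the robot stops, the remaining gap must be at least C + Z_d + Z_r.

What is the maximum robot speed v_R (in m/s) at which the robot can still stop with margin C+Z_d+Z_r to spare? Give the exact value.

v_R_max = 1/20 m/s = 0.0500 m/s

at the boundary: (5/8)·v² + (11/5)·v + (-357/3200) = 0
  disc = (11/5)² − 4·(5/8)·(-357/3200) = 32761/6400 ; √disc = 181/80
  v_R = (−(11/5) + 181/80) / (2·(5/8)) = 1/20 m/s
check:
stop time T_s = (1/20)/(4/5) = 0.0625 s
reaction-phase robot travel = 0.0500·0.2000 = 0.0100 m
braking distance = 0.0500²/(2·0.8000) = 0.0016 m
human over T_r+T_s: 1.6000·(0.2000+0.0625) = 0.4200 m
margins: 0.1000+0.0050+0.0600 = 0.1650 m
sum ≈ 0.0100+0.0016+0.4200+0.1650 ≈ 0.5966 m = S ✓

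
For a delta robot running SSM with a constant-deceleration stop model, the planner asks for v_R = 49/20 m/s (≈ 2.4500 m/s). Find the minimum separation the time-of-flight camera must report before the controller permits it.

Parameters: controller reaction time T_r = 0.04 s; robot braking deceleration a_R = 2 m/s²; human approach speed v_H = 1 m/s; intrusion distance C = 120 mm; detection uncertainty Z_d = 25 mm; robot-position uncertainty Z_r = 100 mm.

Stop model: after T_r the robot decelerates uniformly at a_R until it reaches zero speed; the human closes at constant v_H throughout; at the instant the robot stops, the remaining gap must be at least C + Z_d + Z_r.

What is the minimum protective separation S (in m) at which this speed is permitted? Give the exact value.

braking lasts T_s = (49/20)/2 = 1.2250 s
robot covers v_R·T_r = 2.4500·0.0400 = 0.0980 m before braking
robot covers 2.4500·1.2250 − ½·2.0000·1.2250² = 1.5006 m while stopping
human closes 1.0000·1.2650 = 1.2650 m
residual clearance needed = 0.1200+0.0250+0.1000 = 0.2450 m
S_min ≈ 0.0980+1.5006+1.2650+0.2450  ⇒  S_min = 24869/8000 m

S_min = 24869/8000 m = 3.1086 m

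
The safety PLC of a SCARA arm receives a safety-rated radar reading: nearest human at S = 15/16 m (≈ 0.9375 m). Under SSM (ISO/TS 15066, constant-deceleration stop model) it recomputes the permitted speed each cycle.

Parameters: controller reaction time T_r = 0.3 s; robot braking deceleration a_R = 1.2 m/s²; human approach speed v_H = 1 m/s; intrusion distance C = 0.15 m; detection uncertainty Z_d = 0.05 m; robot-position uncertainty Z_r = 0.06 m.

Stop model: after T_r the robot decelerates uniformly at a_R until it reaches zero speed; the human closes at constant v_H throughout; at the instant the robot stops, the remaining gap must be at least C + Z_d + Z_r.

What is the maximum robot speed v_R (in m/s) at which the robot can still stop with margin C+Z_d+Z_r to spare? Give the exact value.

at the boundary: (5/12)·v² + (17/15)·v + (-151/400) = 0
  disc = (17/15)² − 4·(5/12)·(-151/400) = 6889/3600 ; √disc = 83/60
  v_R = (−(17/15) + 83/60) / (2·(5/12)) = 3/10 m/s
check:
stop time T_s = (3/10)/(6/5) = 0.2500 s
robot in T_r: 0.3000·0.3000 = 0.0900 m
braking distance = 0.3000²/(2·1.2000) = 0.0375 m
human closes 1.0000·0.5500 = 0.5500 m
margins: 0.1500+0.0500+0.0600 = 0.2600 m
sum ≈ 0.0900+0.0375+0.5500+0.2600 ≈ 0.9375 m = S ✓

v_R_max = 3/10 m/s = 0.3000 m/s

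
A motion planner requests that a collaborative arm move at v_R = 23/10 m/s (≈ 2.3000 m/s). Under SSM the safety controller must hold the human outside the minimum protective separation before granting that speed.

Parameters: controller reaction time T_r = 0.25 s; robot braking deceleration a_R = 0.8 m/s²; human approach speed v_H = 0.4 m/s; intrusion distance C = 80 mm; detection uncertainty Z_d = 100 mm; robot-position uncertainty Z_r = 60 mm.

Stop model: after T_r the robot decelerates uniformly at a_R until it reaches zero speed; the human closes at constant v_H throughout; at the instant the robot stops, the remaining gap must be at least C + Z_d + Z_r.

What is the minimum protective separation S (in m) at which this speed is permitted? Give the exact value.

S_min = 4297/800 m = 5.3712 m

T_s = v_R/a_R = (23/10)/(4/5) = 2.8750 s
reaction-phase robot travel = 2.3000·0.2500 = 0.5750 m
robot under decel: 2.3000²/(2·0.8000) = 3.3062 m
human over T_r+T_s: 0.4000·(0.2500+2.8750) = 1.2500 m
C+Z_d+Z_r = 0.0800+0.1000+0.0600 = 0.2400 m
S_min ≈ 0.5750+3.3062+1.2500+0.2400  ⇒  S_min = 4297/800 m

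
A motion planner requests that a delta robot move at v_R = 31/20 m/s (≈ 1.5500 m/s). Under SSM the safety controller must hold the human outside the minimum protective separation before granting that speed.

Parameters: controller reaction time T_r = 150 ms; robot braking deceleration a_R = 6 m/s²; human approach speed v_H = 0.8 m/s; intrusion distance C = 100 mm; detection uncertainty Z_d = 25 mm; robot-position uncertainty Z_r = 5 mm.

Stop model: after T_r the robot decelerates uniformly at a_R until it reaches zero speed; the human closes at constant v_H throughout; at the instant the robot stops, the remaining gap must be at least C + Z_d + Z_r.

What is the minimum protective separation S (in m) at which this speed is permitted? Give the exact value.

stop time T_s = (31/20)/6 = 0.2583 s
robot covers v_R·T_r = 1.5500·0.1500 = 0.2325 m before braking
robot covers 1.5500·0.2583 − ½·6.0000·0.2583² = 0.2002 m while stopping
person approaches 0.8000·(0.1500+0.2583) = 0.3267 m
margins: 0.1000+0.0250+0.0050 = 0.1300 m
S_min ≈ 0.2325+0.2002+0.3267+0.1300  ⇒  S_min = 1423/1600 m

S_min = 1423/1600 m = 0.8894 m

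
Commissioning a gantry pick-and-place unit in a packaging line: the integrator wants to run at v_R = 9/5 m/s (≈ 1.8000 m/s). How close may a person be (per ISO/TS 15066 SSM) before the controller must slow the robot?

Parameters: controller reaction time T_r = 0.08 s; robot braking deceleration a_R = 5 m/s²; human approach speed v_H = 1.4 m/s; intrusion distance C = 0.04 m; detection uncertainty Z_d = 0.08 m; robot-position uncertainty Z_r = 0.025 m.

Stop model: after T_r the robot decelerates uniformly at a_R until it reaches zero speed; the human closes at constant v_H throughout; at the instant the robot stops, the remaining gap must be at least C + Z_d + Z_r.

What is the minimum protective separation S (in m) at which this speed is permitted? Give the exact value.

S_min = 1229/1000 m = 1.2290 m

stop time T_s = (9/5)/5 = 0.3600 s
robot covers v_R·T_r = 1.8000·0.0800 = 0.1440 m before braking
braking distance = 1.8000²/(2·5.0000) = 0.3240 m
human closes 1.4000·0.4400 = 0.6160 m
residual clearance needed = 0.0400+0.0800+0.0250 = 0.1450 m
S_min ≈ 0.1440+0.3240+0.6160+0.1450  ⇒  S_min = 1229/1000 m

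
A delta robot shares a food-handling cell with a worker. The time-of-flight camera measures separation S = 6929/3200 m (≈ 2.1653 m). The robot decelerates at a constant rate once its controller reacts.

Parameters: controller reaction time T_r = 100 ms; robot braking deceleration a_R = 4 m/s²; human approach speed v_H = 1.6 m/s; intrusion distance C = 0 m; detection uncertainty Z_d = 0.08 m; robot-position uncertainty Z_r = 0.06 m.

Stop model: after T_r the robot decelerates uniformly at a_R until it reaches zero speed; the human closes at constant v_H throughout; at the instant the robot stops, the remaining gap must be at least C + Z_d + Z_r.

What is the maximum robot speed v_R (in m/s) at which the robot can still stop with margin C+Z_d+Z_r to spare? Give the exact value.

collect terms ⇒ (1/8)·v_R² + (1/2)·v_R + (-5969/3200) = 0
  disc = (1/2)² − 4·(1/8)·(-5969/3200) = 7569/6400 ; √disc = 87/80
  v_R = (−(1/2) + 87/80) / (2·(1/8)) = 47/20 m/s
check:
stop time T_s = (47/20)/4 = 0.5875 s
robot covers v_R·T_r = 2.3500·0.1000 = 0.2350 m before braking
braking distance = 2.3500²/(2·4.0000) = 0.6903 m
human closes 1.6000·0.6875 = 1.1000 m
C+Z_d+Z_r = 0.0000+0.0800+0.0600 = 0.1400 m
sum ≈ 0.2350+0.6903+1.1000+0.1400 ≈ 2.1653 m = S ✓

v_R_max = 47/20 m/s = 2.3500 m/s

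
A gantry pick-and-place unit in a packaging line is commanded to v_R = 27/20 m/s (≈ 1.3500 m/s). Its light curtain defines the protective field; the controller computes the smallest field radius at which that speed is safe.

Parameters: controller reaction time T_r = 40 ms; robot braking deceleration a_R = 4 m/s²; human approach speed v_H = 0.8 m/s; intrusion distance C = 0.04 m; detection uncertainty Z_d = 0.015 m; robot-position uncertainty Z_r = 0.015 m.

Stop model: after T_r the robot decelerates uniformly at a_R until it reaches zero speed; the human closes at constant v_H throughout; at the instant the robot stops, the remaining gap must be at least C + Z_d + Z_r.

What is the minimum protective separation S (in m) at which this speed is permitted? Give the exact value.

S_min = 10461/16000 m = 0.6538 m

T_s = v_R/a_R = (27/20)/4 = 0.3375 s
reaction-phase robot travel = 1.3500·0.0400 = 0.0540 m
robot under decel: 1.3500²/(2·4.0000) = 0.2278 m
human closes 0.8000·0.3775 = 0.3020 m
margins: 0.0400+0.0150+0.0150 = 0.0700 m
S_min ≈ 0.0540+0.2278+0.3020+0.0700  ⇒  S_min = 10461/16000 m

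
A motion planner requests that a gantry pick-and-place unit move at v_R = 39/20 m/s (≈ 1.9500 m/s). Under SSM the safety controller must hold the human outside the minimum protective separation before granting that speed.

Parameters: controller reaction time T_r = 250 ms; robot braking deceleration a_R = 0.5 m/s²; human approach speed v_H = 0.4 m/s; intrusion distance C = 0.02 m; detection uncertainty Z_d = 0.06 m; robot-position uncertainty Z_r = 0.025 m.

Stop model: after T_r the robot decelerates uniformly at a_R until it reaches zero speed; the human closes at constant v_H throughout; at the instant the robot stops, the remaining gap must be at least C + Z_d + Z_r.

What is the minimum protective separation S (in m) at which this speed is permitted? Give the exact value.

S_min = 1211/200 m = 6.0550 m

T_s = v_R/a_R = (39/20)/(1/2) = 3.9000 s
robot covers v_R·T_r = 1.9500·0.2500 = 0.4875 m before braking
robot under decel: 1.9500²/(2·0.5000) = 3.8025 m
human over T_r+T_s: 0.4000·(0.2500+3.9000) = 1.6600 m
C+Z_d+Z_r = 0.0200+0.0600+0.0250 = 0.1050 m
S_min ≈ 0.4875+3.8025+1.6600+0.1050  ⇒  S_min = 1211/200 m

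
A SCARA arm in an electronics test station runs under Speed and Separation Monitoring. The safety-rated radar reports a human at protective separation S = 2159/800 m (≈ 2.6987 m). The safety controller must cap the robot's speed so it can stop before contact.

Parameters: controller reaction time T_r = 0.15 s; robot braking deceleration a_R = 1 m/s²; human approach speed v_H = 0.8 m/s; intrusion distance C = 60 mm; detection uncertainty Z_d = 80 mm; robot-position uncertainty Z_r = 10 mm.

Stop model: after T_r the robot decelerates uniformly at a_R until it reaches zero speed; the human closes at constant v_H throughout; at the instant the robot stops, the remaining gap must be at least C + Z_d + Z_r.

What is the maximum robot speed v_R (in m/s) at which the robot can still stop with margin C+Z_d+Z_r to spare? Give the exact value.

collect terms ⇒ (1/2)·v_R² + (19/20)·v_R + (-1943/800) = 0
  disc = (19/20)² − 4·(1/2)·(-1943/800) = 144/25 ; √disc = 12/5
  v_R = (−(19/20) + 12/5) / (2·(1/2)) = 29/20 m/s
check:
stop time T_s = (29/20)/1 = 1.4500 s
robot covers v_R·T_r = 1.4500·0.1500 = 0.2175 m before braking
braking distance = 1.4500²/(2·1.0000) = 1.0513 m
human over T_r+T_s: 0.8000·(0.1500+1.4500) = 1.2800 m
margins: 0.0600+0.0800+0.0100 = 0.1500 m
sum ≈ 0.2175+1.0513+1.2800+0.1500 ≈ 2.6987 m = S ✓

v_R_max = 29/20 m/s = 1.4500 m/s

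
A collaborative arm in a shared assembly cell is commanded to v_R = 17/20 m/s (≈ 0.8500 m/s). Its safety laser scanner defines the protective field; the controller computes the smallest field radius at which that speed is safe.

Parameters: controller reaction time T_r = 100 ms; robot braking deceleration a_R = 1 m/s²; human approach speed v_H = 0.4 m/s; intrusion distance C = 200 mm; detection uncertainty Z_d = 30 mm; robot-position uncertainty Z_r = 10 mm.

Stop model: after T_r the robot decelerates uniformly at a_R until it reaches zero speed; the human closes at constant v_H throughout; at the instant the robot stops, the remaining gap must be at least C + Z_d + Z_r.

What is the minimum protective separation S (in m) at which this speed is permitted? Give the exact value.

S_min = 853/800 m = 1.0662 m

stop time T_s = (17/20)/1 = 0.8500 s
robot in T_r: 0.8500·0.1000 = 0.0850 m
robot covers 0.8500·0.8500 − ½·1.0000·0.8500² = 0.3613 m while stopping
human closes 0.4000·0.9500 = 0.3800 m
margins: 0.2000+0.0300+0.0100 = 0.2400 m
S_min ≈ 0.0850+0.3613+0.3800+0.2400  ⇒  S_min = 853/800 m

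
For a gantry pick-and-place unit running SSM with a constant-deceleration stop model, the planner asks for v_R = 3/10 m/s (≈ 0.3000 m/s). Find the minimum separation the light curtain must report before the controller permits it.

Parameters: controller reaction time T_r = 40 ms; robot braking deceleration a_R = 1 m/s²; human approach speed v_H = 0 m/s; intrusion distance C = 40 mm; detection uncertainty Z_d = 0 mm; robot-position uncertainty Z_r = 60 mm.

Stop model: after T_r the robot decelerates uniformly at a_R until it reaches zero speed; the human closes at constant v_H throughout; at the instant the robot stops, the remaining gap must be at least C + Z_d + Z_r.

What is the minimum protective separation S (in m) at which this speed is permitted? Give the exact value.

braking lasts T_s = (3/10)/1 = 0.3000 s
robot covers v_R·T_r = 0.3000·0.0400 = 0.0120 m before braking
robot under decel: 0.3000²/(2·1.0000) = 0.0450 m
person approaches 0.0000·(0.0400+0.3000) = 0.0000 m
residual clearance needed = 0.0400+0.0000+0.0600 = 0.1000 m
S_min ≈ 0.0120+0.0450+0.0000+0.1000  ⇒  S_min = 157/1000 m

S_min = 157/1000 m = 0.1570 m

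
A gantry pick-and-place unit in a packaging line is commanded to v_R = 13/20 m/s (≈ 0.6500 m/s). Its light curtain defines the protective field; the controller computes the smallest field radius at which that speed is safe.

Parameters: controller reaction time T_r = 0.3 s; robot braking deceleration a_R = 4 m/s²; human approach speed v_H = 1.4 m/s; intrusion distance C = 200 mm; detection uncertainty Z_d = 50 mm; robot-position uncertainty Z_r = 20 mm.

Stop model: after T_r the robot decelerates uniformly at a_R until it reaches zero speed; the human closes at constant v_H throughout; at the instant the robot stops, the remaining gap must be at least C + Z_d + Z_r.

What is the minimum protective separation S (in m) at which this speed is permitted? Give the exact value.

S_min = 3729/3200 m = 1.1653 m

T_s = v_R/a_R = (13/20)/4 = 0.1625 s
robot covers v_R·T_r = 0.6500·0.3000 = 0.1950 m before braking
robot under decel: 0.6500²/(2·4.0000) = 0.0528 m
person approaches 1.4000·(0.3000+0.1625) = 0.6475 m
C+Z_d+Z_r = 0.2000+0.0500+0.0200 = 0.2700 m
S_min ≈ 0.1950+0.0528+0.6475+0.2700  ⇒  S_min = 3729/3200 m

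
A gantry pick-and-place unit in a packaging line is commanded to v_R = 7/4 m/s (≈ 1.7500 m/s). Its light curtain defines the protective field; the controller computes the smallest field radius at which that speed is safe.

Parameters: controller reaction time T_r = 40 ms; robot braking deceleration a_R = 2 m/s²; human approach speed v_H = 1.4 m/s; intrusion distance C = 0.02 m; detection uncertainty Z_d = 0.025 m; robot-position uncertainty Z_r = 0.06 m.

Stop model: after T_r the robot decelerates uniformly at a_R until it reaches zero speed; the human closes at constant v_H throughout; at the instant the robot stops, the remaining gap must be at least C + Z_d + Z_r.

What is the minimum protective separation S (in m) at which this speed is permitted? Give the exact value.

T_s = v_R/a_R = (7/4)/2 = 0.8750 s
reaction-phase robot travel = 1.7500·0.0400 = 0.0700 m
robot under decel: 1.7500²/(2·2.0000) = 0.7656 m
human closes 1.4000·0.9150 = 1.2810 m
residual clearance needed = 0.0200+0.0250+0.0600 = 0.1050 m
S_min ≈ 0.0700+0.7656+1.2810+0.1050  ⇒  S_min = 17773/8000 m

S_min = 17773/8000 m = 2.2216 m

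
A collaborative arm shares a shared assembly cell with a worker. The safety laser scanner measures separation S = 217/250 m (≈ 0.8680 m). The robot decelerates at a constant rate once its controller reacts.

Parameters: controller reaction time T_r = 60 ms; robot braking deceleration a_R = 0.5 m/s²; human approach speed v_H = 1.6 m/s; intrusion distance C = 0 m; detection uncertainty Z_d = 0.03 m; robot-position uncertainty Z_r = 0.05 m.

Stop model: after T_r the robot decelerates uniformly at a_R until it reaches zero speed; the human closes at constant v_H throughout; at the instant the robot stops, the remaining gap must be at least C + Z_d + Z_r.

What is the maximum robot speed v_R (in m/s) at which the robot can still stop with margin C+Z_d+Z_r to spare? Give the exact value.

quadratic (1)·v² + (163/50)·v + (-173/250) = 0
  disc = (163/50)² − 4·(1)·(-173/250) = 33489/2500 ; √disc = 183/50
  v_R = (−(163/50) + 183/50) / (2·(1)) = 1/5 m/s
check:
T_s = v_R/a_R = (1/5)/(1/2) = 0.4000 s
robot in T_r: 0.2000·0.0600 = 0.0120 m
robot under decel: 0.2000²/(2·0.5000) = 0.0400 m
human closes 1.6000·0.4600 = 0.7360 m
residual clearance needed = 0.0000+0.0300+0.0500 = 0.0800 m
sum ≈ 0.0120+0.0400+0.7360+0.0800 ≈ 0.8680 m = S ✓

v_R_max = 1/5 m/s = 0.2000 m/s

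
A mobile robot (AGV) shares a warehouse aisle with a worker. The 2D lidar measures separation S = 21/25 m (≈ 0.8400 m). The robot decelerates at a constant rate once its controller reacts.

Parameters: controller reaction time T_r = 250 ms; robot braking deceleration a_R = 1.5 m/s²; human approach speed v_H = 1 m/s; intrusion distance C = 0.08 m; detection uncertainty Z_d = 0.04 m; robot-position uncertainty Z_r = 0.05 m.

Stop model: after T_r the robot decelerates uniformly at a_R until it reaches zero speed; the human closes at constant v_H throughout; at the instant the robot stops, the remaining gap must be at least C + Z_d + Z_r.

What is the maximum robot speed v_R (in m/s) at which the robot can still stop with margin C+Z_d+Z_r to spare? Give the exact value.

at the boundary: (1/3)·v² + (11/12)·v + (-21/50) = 0
  disc = (11/12)² − 4·(1/3)·(-21/50) = 5041/3600 ; √disc = 71/60
  v_R = (−(11/12) + 71/60) / (2·(1/3)) = 2/5 m/s
check:
stop time T_s = (2/5)/(3/2) = 0.2667 s
robot covers v_R·T_r = 0.4000·0.2500 = 0.1000 m before braking
robot covers 0.4000·0.2667 − ½·1.5000·0.2667² = 0.0533 m while stopping
human over T_r+T_s: 1.0000·(0.2500+0.2667) = 0.5167 m
residual clearance needed = 0.0800+0.0400+0.0500 = 0.1700 m
sum ≈ 0.1000+0.0533+0.5167+0.1700 ≈ 0.8400 m = S ✓

v_R_max = 2/5 m/s = 0.4000 m/s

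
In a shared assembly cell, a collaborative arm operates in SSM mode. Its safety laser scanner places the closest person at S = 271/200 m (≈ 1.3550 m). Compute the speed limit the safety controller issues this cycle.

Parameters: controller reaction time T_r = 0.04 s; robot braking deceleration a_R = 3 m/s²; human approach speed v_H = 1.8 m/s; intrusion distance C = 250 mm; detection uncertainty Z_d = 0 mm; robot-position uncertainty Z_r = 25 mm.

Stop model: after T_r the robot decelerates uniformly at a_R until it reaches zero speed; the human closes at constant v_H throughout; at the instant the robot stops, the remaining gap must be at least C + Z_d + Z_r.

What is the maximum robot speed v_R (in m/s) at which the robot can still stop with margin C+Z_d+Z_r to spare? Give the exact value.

v_R_max = 6/5 m/s = 1.2000 m/s

at the boundary: (1/6)·v² + (16/25)·v + (-126/125) = 0
  disc = (16/25)² − 4·(1/6)·(-126/125) = 676/625 ; √disc = 26/25
  v_R = (−(16/25) + 26/25) / (2·(1/6)) = 6/5 m/s
check:
braking lasts T_s = (6/5)/3 = 0.4000 s
reaction-phase robot travel = 1.2000·0.0400 = 0.0480 m
robot covers 1.2000·0.4000 − ½·3.0000·0.4000² = 0.2400 m while stopping
person approaches 1.8000·(0.0400+0.4000) = 0.7920 m
residual clearance needed = 0.2500+0.0000+0.0250 = 0.2750 m
sum ≈ 0.0480+0.2400+0.7920+0.2750 ≈ 1.3550 m = S ✓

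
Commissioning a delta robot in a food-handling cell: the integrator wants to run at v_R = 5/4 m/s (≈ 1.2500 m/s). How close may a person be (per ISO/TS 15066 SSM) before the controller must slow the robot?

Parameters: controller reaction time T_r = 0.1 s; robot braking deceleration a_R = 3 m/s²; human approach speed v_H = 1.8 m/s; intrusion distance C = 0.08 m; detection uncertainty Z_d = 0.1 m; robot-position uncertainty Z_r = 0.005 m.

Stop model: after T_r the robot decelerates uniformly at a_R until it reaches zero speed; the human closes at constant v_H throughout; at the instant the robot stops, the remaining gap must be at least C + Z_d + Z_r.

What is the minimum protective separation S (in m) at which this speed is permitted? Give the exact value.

T_s = v_R/a_R = (5/4)/3 = 0.4167 s
robot in T_r: 1.2500·0.1000 = 0.1250 m
braking distance = 1.2500²/(2·3.0000) = 0.2604 m
human closes 1.8000·0.5167 = 0.9300 m
residual clearance needed = 0.0800+0.1000+0.0050 = 0.1850 m
S_min ≈ 0.1250+0.2604+0.9300+0.1850  ⇒  S_min = 3601/2400 m

S_min = 3601/2400 m = 1.5004 m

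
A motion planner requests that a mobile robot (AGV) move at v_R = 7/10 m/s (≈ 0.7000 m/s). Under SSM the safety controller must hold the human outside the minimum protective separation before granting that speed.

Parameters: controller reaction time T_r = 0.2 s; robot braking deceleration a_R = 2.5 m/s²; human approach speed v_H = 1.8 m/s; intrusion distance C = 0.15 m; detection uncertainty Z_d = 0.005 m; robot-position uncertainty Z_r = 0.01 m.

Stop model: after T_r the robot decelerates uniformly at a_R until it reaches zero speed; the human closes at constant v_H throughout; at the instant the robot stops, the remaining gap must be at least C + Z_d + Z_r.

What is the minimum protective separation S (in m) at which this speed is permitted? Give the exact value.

T_s = v_R/a_R = (7/10)/(5/2) = 0.2800 s
reaction-phase robot travel = 0.7000·0.2000 = 0.1400 m
braking distance = 0.7000²/(2·2.5000) = 0.0980 m
human over T_r+T_s: 1.8000·(0.2000+0.2800) = 0.8640 m
C+Z_d+Z_r = 0.1500+0.0050+0.0100 = 0.1650 m
S_min ≈ 0.1400+0.0980+0.8640+0.1650  ⇒  S_min = 1267/1000 m

S_min = 1267/1000 m = 1.2670 m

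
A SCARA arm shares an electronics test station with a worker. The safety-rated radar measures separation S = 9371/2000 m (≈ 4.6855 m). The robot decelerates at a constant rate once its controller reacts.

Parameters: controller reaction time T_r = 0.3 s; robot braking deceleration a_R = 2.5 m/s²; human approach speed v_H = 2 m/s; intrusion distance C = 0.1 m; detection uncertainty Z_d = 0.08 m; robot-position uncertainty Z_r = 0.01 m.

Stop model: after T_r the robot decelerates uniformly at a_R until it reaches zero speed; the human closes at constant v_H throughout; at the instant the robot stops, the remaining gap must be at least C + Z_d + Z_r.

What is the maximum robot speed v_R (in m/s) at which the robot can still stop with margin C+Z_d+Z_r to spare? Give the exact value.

v_R_max = 49/20 m/s = 2.4500 m/s

quadratic (1/5)·v² + (11/10)·v + (-7791/2000) = 0
  disc = (11/10)² − 4·(1/5)·(-7791/2000) = 2704/625 ; √disc = 52/25
  v_R = (−(11/10) + 52/25) / (2·(1/5)) = 49/20 m/s
check:
braking lasts T_s = (49/20)/(5/2) = 0.9800 s
robot covers v_R·T_r = 2.4500·0.3000 = 0.7350 m before braking
braking distance = 2.4500²/(2·2.5000) = 1.2005 m
human over T_r+T_s: 2.0000·(0.3000+0.9800) = 2.5600 m
margins: 0.1000+0.0800+0.0100 = 0.1900 m
sum ≈ 0.7350+1.2005+2.5600+0.1900 ≈ 4.6855 m = S ✓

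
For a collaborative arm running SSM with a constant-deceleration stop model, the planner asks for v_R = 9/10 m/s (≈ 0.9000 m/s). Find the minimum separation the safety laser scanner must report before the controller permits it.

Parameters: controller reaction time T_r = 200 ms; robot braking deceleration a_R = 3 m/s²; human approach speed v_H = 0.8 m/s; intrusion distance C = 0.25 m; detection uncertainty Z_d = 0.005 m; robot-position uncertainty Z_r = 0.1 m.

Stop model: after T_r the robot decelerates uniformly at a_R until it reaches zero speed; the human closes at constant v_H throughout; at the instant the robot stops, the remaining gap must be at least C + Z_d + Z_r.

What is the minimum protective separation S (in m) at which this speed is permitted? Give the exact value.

T_s = v_R/a_R = (9/10)/3 = 0.3000 s
robot covers v_R·T_r = 0.9000·0.2000 = 0.1800 m before braking
robot under decel: 0.9000²/(2·3.0000) = 0.1350 m
human closes 0.8000·0.5000 = 0.4000 m
C+Z_d+Z_r = 0.2500+0.0050+0.1000 = 0.3550 m
S_min ≈ 0.1800+0.1350+0.4000+0.3550  ⇒  S_min = 107/100 m

S_min = 107/100 m = 1.0700 m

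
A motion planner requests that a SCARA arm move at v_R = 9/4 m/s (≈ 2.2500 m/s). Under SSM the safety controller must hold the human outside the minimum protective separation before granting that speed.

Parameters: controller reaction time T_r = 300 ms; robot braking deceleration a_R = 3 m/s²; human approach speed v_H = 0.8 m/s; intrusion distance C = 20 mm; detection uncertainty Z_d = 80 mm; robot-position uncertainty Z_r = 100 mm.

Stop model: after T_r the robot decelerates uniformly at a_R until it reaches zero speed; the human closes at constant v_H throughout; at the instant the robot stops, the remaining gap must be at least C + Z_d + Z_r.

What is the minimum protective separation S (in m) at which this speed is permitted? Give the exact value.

braking lasts T_s = (9/4)/3 = 0.7500 s
robot in T_r: 2.2500·0.3000 = 0.6750 m
braking distance = 2.2500²/(2·3.0000) = 0.8438 m
human closes 0.8000·1.0500 = 0.8400 m
margins: 0.0200+0.0800+0.1000 = 0.2000 m
S_min ≈ 0.6750+0.8438+0.8400+0.2000  ⇒  S_min = 2047/800 m

S_min = 2047/800 m = 2.5587 m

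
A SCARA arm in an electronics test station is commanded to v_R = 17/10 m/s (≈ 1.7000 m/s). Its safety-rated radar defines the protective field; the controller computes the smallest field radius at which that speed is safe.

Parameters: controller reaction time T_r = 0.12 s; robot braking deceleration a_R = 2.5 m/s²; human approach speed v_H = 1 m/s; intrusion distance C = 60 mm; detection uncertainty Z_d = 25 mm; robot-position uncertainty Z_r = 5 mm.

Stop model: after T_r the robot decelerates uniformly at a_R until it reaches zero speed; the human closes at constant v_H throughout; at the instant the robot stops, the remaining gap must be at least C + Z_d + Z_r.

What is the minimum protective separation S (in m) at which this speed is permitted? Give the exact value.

T_s = v_R/a_R = (17/10)/(5/2) = 0.6800 s
reaction-phase robot travel = 1.7000·0.1200 = 0.2040 m
robot covers 1.7000·0.6800 − ½·2.5000·0.6800² = 0.5780 m while stopping
human closes 1.0000·0.8000 = 0.8000 m
margins: 0.0600+0.0250+0.0050 = 0.0900 m
S_min ≈ 0.2040+0.5780+0.8000+0.0900  ⇒  S_min = 209/125 m

S_min = 209/125 m = 1.6720 m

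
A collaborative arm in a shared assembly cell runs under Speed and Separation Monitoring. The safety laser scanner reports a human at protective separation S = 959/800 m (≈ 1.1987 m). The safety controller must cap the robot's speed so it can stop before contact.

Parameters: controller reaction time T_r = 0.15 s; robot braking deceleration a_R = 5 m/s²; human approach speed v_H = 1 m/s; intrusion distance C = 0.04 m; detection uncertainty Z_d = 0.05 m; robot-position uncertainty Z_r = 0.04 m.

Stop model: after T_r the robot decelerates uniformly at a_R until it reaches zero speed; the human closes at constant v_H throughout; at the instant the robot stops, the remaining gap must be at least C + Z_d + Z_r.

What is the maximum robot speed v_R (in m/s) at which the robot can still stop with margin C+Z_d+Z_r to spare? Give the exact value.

quadratic (1/10)·v² + (7/20)·v + (-147/160) = 0
  disc = (7/20)² − 4·(1/10)·(-147/160) = 49/100 ; √disc = 7/10
  v_R = (−(7/20) + 7/10) / (2·(1/10)) = 7/4 m/s
check:
stop time T_s = (7/4)/5 = 0.3500 s
robot in T_r: 1.7500·0.1500 = 0.2625 m
robot under decel: 1.7500²/(2·5.0000) = 0.3063 m
person approaches 1.0000·(0.1500+0.3500) = 0.5000 m
margins: 0.0400+0.0500+0.0400 = 0.1300 m
sum ≈ 0.2625+0.3063+0.5000+0.1300 ≈ 1.1987 m = S ✓

v_R_max = 7/4 m/s = 1.7500 m/s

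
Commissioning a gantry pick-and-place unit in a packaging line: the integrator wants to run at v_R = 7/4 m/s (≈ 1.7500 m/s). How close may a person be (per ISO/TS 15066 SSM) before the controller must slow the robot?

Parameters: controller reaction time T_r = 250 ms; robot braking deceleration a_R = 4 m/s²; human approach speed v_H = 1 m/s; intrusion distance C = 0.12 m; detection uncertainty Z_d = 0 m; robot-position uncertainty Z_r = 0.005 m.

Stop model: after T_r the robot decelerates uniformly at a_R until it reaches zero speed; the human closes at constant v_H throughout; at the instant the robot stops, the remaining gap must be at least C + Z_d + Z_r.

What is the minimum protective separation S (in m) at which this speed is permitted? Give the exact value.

S_min = 209/128 m = 1.6328 m

stop time T_s = (7/4)/4 = 0.4375 s
robot covers v_R·T_r = 1.7500·0.2500 = 0.4375 m before braking
braking distance = 1.7500²/(2·4.0000) = 0.3828 m
human over T_r+T_s: 1.0000·(0.2500+0.4375) = 0.6875 m
margins: 0.1200+0.0000+0.0050 = 0.1250 m
S_min ≈ 0.4375+0.3828+0.6875+0.1250  ⇒  S_min = 209/128 m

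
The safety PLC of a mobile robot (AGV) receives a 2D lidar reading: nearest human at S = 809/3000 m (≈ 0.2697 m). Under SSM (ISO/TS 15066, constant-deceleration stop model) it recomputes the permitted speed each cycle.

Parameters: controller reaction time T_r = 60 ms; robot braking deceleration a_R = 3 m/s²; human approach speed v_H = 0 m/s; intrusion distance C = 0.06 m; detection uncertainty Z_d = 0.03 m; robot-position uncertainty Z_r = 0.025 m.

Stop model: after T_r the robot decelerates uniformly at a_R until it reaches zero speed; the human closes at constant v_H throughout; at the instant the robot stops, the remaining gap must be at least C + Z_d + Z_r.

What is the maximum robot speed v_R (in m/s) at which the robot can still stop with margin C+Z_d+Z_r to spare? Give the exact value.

v_R_max = 4/5 m/s = 0.8000 m/s

collect terms ⇒ (1/6)·v_R² + (3/50)·v_R + (-58/375) = 0
  disc = (3/50)² − 4·(1/6)·(-58/375) = 2401/22500 ; √disc = 49/150
  v_R = (−(3/50) + 49/150) / (2·(1/6)) = 4/5 m/s
check:
braking lasts T_s = (4/5)/3 = 0.2667 s
robot covers v_R·T_r = 0.8000·0.0600 = 0.0480 m before braking
robot under decel: 0.8000²/(2·3.0000) = 0.1067 m
human closes 0.0000·0.3267 = 0.0000 m
margins: 0.0600+0.0300+0.0250 = 0.1150 m
sum ≈ 0.0480+0.1067+0.0000+0.1150 ≈ 0.2697 m = S ✓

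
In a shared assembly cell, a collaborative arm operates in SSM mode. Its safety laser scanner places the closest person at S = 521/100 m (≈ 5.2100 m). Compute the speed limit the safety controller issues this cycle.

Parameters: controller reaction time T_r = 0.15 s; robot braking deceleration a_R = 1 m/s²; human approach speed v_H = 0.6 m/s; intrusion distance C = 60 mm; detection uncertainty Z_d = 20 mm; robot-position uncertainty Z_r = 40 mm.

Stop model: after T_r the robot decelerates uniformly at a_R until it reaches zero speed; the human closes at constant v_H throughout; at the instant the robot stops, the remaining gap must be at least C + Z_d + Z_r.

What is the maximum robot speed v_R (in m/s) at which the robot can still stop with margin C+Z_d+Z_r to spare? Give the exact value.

v_R_max = 5/2 m/s = 2.5000 m/s

quadratic (1/2)·v² + (3/4)·v + (-5) = 0
  disc = (3/4)² − 4·(1/2)·(-5) = 169/16 ; √disc = 13/4
  v_R = (−(3/4) + 13/4) / (2·(1/2)) = 5/2 m/s
check:
braking lasts T_s = (5/2)/1 = 2.5000 s
robot covers v_R·T_r = 2.5000·0.1500 = 0.3750 m before braking
robot under decel: 2.5000²/(2·1.0000) = 3.1250 m
human closes 0.6000·2.6500 = 1.5900 m
residual clearance needed = 0.0600+0.0200+0.0400 = 0.1200 m
sum ≈ 0.3750+3.1250+1.5900+0.1200 ≈ 5.2100 m = S ✓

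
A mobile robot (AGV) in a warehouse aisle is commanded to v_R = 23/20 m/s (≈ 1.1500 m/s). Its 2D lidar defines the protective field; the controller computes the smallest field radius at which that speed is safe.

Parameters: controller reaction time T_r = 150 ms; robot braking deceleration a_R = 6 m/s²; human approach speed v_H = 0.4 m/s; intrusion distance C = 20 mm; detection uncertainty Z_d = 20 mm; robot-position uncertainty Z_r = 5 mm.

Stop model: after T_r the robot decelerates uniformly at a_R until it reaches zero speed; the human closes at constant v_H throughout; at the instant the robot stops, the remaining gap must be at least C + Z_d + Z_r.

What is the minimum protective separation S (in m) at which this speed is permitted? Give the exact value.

braking lasts T_s = (23/20)/6 = 0.1917 s
robot in T_r: 1.1500·0.1500 = 0.1725 m
braking distance = 1.1500²/(2·6.0000) = 0.1102 m
human over T_r+T_s: 0.4000·(0.1500+0.1917) = 0.1367 m
C+Z_d+Z_r = 0.0200+0.0200+0.0050 = 0.0450 m
S_min ≈ 0.1725+0.1102+0.1367+0.0450  ⇒  S_min = 743/1600 m

S_min = 743/1600 m = 0.4644 m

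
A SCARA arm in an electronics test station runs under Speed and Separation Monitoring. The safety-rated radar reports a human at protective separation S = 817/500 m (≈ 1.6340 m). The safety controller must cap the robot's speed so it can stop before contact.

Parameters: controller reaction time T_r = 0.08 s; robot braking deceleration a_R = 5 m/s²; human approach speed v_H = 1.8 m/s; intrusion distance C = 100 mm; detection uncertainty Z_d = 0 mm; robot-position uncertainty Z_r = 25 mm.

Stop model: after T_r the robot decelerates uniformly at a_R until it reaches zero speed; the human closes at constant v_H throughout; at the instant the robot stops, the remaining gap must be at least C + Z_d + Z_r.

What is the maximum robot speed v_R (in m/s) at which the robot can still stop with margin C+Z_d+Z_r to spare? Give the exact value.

v_R_max = 21/10 m/s = 2.1000 m/s

quadratic (1/10)·v² + (11/25)·v + (-273/200) = 0
  disc = (11/25)² − 4·(1/10)·(-273/200) = 1849/2500 ; √disc = 43/50
  v_R = (−(11/25) + 43/50) / (2·(1/10)) = 21/10 m/s
check:
stop time T_s = (21/10)/5 = 0.4200 s
robot in T_r: 2.1000·0.0800 = 0.1680 m
robot covers 2.1000·0.4200 − ½·5.0000·0.4200² = 0.4410 m while stopping
person approaches 1.8000·(0.0800+0.4200) = 0.9000 m
C+Z_d+Z_r = 0.1000+0.0000+0.0250 = 0.1250 m
sum ≈ 0.1680+0.4410+0.9000+0.1250 ≈ 1.6340 m = S ✓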